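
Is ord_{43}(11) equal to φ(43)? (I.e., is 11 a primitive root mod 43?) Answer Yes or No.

φ(43) = 43 − 1 = 42 = 2 · 3 · 7.
An element g generates (Z/43Z)^× iff g^(42/q) ≢ 1 (mod 43) for each prime q ∈ {2, 3, 7}.
11^21 ≡ 1 (mod 43)  [q = 2: ≡ 1 ✗]
11^14 ≡ 1 (mod 43)  [q = 3: ≡ 1 ✗]
11^6 ≡ 4 (mod 43)  [q = 7: ≢ 1 ✓]
The check at q = 2 fails, so 11 generates a proper subgroup.

No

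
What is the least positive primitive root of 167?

5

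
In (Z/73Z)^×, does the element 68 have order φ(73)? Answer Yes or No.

Yes

φ(73) = 73 − 1 = 72 = 2^3 · 3^2.
An element g generates (Z/73Z)^× iff g^(72/q) ≢ 1 (mod 73) for each prime q ∈ {2, 3}.
68^36 ≡ 72 (mod 73)  [q = 2: ≢ 1 ✓]
68^24 ≡ 8 (mod 73)  [q = 3: ≢ 1 ✓]
Every test exponent gives a nontrivial residue, hence 68 generates the full group.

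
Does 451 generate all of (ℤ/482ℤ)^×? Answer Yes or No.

Yes

φ(482) = φ(2)·φ(241) = 1·240 = 240 = 2^4 · 3 · 5.
An element g generates (Z/482Z)^× iff g^(240/q) ≢ 1 (mod 482) for each prime q ∈ {2, 3, 5}.
451^120 ≡ 481 (mod 482)  [q = 2: ≢ 1 ✓]
451^80 ≡ 15 (mod 482)  [q = 3: ≢ 1 ✓]
451^48 ≡ 91 (mod 482)  [q = 5: ≢ 1 ✓]
All checks pass, so 451 has order 240 and is a primitive root modulo 482.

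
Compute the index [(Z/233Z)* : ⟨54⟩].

1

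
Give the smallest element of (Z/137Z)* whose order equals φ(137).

φ(137) = 137 − 1 = 136 = 2^3 · 17.
g is a primitive root iff g^(136/q) ≢ 1 (mod 137) for each prime q ∈ {2, 17}.
g = 2: 2^68 ≡ 1 — hits 1, so not a primitive root.
g = 3: 3^68 ≡ 136; 3^8 ≡ 122 — none is 1, so 3 is a primitive root.
So 3 is the smallest generator of (Z/137Z)^×.

3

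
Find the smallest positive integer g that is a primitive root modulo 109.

φ(109) = 109 − 1 = 108 = 2^2 · 3^3.
g is a primitive root iff g^(108/q) ≢ 1 (mod 109) for each prime q ∈ {2, 3}.
g = 2: 2^54 ≡ 108; 2^36 ≡ 1 — hits 1, so not a primitive root.
g = 3: 3^54 ≡ 1 — hits 1, so not a primitive root.
g = 4: 4^54 ≡ 1 — hits 1, so not a primitive root.
g = 5: 5^54 ≡ 1 — hits 1, so not a primitive root.
g = 6: 6^54 ≡ 108; 6^36 ≡ 63 — none is 1, so 6 is a primitive root.
The smallest primitive root modulo 109 is 6.

6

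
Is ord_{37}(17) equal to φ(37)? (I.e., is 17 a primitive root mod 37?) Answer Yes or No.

φ(37) = 37 − 1 = 36 = 2^2 · 3^2.
An element g generates (Z/37Z)^× iff g^(36/q) ≢ 1 (mod 37) for each prime q ∈ {2, 3}.
17^18 ≡ 36 (mod 37)  [q = 2: ≢ 1 ✓]
17^12 ≡ 26 (mod 37)  [q = 3: ≢ 1 ✓]
Every test exponent gives a nontrivial residue, hence 17 generates the full group.

Yes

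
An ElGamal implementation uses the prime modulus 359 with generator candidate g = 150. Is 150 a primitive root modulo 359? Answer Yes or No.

No

φ(359) = 359 − 1 = 358 = 2 · 179.
An element g generates (Z/359Z)^× iff g^(358/q) ≢ 1 (mod 359) for each prime q ∈ {2, 179}.
150^179 ≡ 1 (mod 359)  [q = 2: ≡ 1 ✗]
150^2 ≡ 242 (mod 359)  [q = 179: ≢ 1 ✓]
Since 150^179 ≡ 1, the order of 150 divides 179 < 358, so 150 is not a primitive root.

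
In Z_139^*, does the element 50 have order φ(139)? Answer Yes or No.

φ(139) = 139 − 1 = 138 = 2 · 3 · 23.
An element g generates (Z/139Z)^× iff g^(138/q) ≢ 1 (mod 139) for each prime q ∈ {2, 3, 23}.
50^69 ≡ 138 (mod 139)  [q = 2: ≢ 1 ✓]
50^46 ≡ 42 (mod 139)  [q = 3: ≢ 1 ✓]
50^6 ≡ 131 (mod 139)  [q = 23: ≢ 1 ✓]
All checks pass, so 50 has order 138 and is a primitive root modulo 139.

Yes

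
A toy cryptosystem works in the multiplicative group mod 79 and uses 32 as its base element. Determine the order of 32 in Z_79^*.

39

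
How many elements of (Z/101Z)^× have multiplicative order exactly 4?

φ(101) = 101 − 1 = 100 = 2^2 · 5^2.
(Z/101Z)^× is cyclic (|G| = 100); a cyclic group of order m has exactly φ(d) elements of each order d | m, and none otherwise.
4 = 2^2 divides 100, and φ(4) = 2.

2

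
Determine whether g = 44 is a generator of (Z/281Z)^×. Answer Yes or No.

Yes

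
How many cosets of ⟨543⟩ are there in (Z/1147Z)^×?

ord(543) | φ(1147) = φ(31·37) = (31−1)·(37−1) = 30·36 = 1080 = 2^3 · 3^3 · 5.
Divisors of 1080: 1, 2, 3, 4, 5, 6, 8, 9, 10, 12, 15, 18, 20, 24, 27, 30, 36, 40, 45, 54, 60, 72, 90, 108, 120, 135, 180, 216, 270, 360, 540, 1080.
Check 543^d mod 1147 for each divisor in increasing order:
543^1 ≡ 543
543^2 ≡ 70
543^3 ≡ 159
543^4 ≡ 312
543^5 ≡ 807
543^6 ≡ 47
543^8 ≡ 996
543^9 ≡ 591
543^10 ≡ 900
543^12 ≡ 1062
543^15 ≡ 249
543^18 ≡ 593
543^20 ≡ 218
543^24 ≡ 343
543^27 ≡ 628
543^30 ≡ 63
543^36 ≡ 667
543^40 ≡ 497
543^45 ≡ 776
543^54 ≡ 963
543^60 ≡ 528
543^72 ≡ 1000
543^90 ≡ 1
Thus |⟨543⟩| = ord(543) = 90.
[(Z/1147Z)^× : ⟨543⟩] = 1080/90 = 12.

12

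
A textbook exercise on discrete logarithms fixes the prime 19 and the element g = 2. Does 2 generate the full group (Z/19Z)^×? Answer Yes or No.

Yes

φ(19) = 19 − 1 = 18 = 2 · 3^2.
Test 2^(18/q) mod 19 for each prime factor q of 18:
2^9 ≡ 18 (mod 19)  [q = 2: ≢ 1 ✓]
2^6 ≡ 7 (mod 19)  [q = 3: ≢ 1 ✓]
None equal 1, so ord_19(2) = 18: 2 is a primitive root.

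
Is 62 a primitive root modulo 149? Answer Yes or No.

Yes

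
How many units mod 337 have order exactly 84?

24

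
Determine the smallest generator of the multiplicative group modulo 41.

φ(41) = 41 − 1 = 40 = 2^3 · 5.
g is a primitive root iff g^(40/q) ≢ 1 (mod 41) for each prime q ∈ {2, 5}.
g = 2: 2^20 ≡ 1 — hits 1, so not a primitive root.
g = 3: 3^20 ≡ 40; 3^8 ≡ 1 — hits 1, so not a primitive root.
g = 4: 4^20 ≡ 1 — hits 1, so not a primitive root.
g = 5: 5^20 ≡ 1 — hits 1, so not a primitive root.
g = 6: 6^20 ≡ 40; 6^8 ≡ 10 — none is 1, so 6 is a primitive root.
So 6 is the smallest generator of (Z/41Z)^×.

6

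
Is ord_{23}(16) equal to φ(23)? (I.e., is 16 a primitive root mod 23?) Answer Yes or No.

No

φ(23) = 23 − 1 = 22 = 2 · 11.
16 is a primitive root mod 23 iff 16^(φ(23)/q) ≢ 1 for every prime q | φ(23), i.e. q ∈ {2, 11}.
16^11 ≡ 1 (mod 23)  [q = 2: ≡ 1 ✗]
16^2 ≡ 3 (mod 23)  [q = 11: ≢ 1 ✓]
16^11 ≡ 1 shows ord(16) | 11, strictly less than φ(23); not a primitive root.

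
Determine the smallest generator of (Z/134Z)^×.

φ(134) = φ(2)·φ(67) = 1·66 = 66 = 2 · 3 · 11.
g is a primitive root iff g^(66/q) ≢ 1 (mod 134) for each prime q ∈ {2, 3, 11}.
g = 2: gcd(2, 134) = 2 > 1, not a unit — skip.
g = 3: 3^33 ≡ 133; 3^22 ≡ 1 — hits 1, so not a primitive root.
g = 4: gcd(4, 134) = 2 > 1, not a unit — skip.
g = 5: 5^33 ≡ 133; 5^22 ≡ 1 — hits 1, so not a primitive root.
g = 6: gcd(6, 134) = 2 > 1, not a unit — skip.
g = 7: 7^33 ≡ 133; 7^22 ≡ 29; 7^6 ≡ 131 — none is 1, so 7 is a primitive root.
The smallest primitive root modulo 134 is 7.

7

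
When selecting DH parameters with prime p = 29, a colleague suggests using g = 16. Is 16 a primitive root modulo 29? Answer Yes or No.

No

φ(29) = 29 − 1 = 28 = 2^2 · 7.
It suffices to check that the order of 16 is not a proper divisor of 28: compute 16^(28/q) for q ∈ {2, 7}.
16^14 ≡ 1 (mod 29)  [q = 2: ≡ 1 ✗]
16^4 ≡ 25 (mod 29)  [q = 7: ≢ 1 ✓]
16^14 ≡ 1 shows ord(16) | 14, strictly less than φ(29); not a primitive root.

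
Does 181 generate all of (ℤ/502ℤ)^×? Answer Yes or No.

No

φ(502) = φ(2)·φ(251) = 1·250 = 250 = 2 · 5^3.
Test 181^(250/q) mod 502 for each prime factor q of 250:
181^125 ≡ 1 (mod 502)  [q = 2: ≡ 1 ✗]
181^50 ≡ 113 (mod 502)  [q = 5: ≢ 1 ✓]
181^125 ≡ 1 shows ord(181) | 125, strictly less than φ(502); not a primitive root.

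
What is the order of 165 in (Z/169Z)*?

39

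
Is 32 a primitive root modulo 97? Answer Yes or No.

No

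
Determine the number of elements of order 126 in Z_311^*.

0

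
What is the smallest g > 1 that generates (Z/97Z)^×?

φ(97) = 97 − 1 = 96 = 2^5 · 3.
g is a primitive root iff g^(96/q) ≢ 1 (mod 97) for each prime q ∈ {2, 3}.
g = 2: 2^48 ≡ 1 — hits 1, so not a primitive root.
g = 3: 3^48 ≡ 1 — hits 1, so not a primitive root.
g = 4: 4^48 ≡ 1 — hits 1, so not a primitive root.
g = 5: 5^48 ≡ 96; 5^32 ≡ 35 — none is 1, so 5 is a primitive root.
The smallest primitive root modulo 97 is 5.

5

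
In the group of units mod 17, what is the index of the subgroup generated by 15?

2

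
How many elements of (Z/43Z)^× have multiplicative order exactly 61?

0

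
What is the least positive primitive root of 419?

2

φ(419) = 419 − 1 = 418 = 2 · 11 · 19.
Test candidates g = 2, 3, … against the prime factors q ∈ {2, 11, 19} of φ(419): g is a generator iff g^(418/q) ≢ 1 for every such q.
g = 2: 2^209 ≡ 418; 2^38 ≡ 334; 2^22 ≡ 114 — none is 1, so 2 is a primitive root.
Hence the least primitive root of 419 is 2.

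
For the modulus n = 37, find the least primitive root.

2

φ(37) = 37 − 1 = 36 = 2^2 · 3^2.
Test candidates g = 2, 3, … against the prime factors q ∈ {2, 3} of φ(37): g is a generator iff g^(36/q) ≢ 1 for every such q.
g = 2: 2^18 ≡ 36; 2^12 ≡ 26 — none is 1, so 2 is a primitive root.
Hence the least primitive root of 37 is 2.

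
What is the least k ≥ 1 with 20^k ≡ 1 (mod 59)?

29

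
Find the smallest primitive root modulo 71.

7

φ(71) = 71 − 1 = 70 = 2 · 5 · 7.
Test candidates g = 2, 3, … against the prime factors q ∈ {2, 5, 7} of φ(71): g is a generator iff g^(70/q) ≢ 1 for every such q.
g = 2: 2^35 ≡ 1 — hits 1, so not a primitive root.
g = 3: 3^35 ≡ 1 — hits 1, so not a primitive root.
g = 4: 4^35 ≡ 1 — hits 1, so not a primitive root.
g = 5: 5^35 ≡ 1 — hits 1, so not a primitive root.
g = 6: 6^35 ≡ 1 — hits 1, so not a primitive root.
g = 7: 7^35 ≡ 70; 7^14 ≡ 54; 7^10 ≡ 45 — none is 1, so 7 is a primitive root.
So 7 is the smallest generator of (Z/71Z)^×.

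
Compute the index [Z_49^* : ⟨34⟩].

Since 34 ∈ (Z/49Z)^×, its order divides φ(49) = φ(7^2) = 7·(7−1) = 42 = 2 · 3 · 7.
Divisors of 42: 1, 2, 3, 6, 7, 14, 21, 42.
Evaluate successive powers at the divisors of 42:
34^1 ≡ 34 (mod 49)
34^2 ≡ 29 (mod 49)
34^3 ≡ 6 (mod 49)
34^6 ≡ 36 (mod 49)
34^7 ≡ 48 (mod 49)
34^14 ≡ 1 (mod 49) ✓
Thus |⟨34⟩| = ord(34) = 14.
[(Z/49Z)^× : ⟨34⟩] = 42/14 = 3.

3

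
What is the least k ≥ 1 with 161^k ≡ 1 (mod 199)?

99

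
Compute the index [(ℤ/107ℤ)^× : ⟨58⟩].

The order of 58 must divide φ(107) = 107 − 1 = 106 = 2 · 53.
Divisors of 106: 1, 2, 53, 106.
Evaluate successive powers at the divisors of 106:
58^1 ≡ 58 (mod 107)
58^2 ≡ 47 (mod 107)
58^53 ≡ 106 (mod 107)
58^106 ≡ 1 (mod 107) ✓
The order of 58 is 106, so the subgroup it generates has 106 elements.
The index is φ(107) / ord(58) = 106 / 106 = 1.

1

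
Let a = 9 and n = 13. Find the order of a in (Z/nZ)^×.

3

The order of 9 must divide φ(13) = 13 − 1 = 12 = 2^2 · 3.
Divisors of 12: 1, 2, 3, 4, 6, 12.
Check 9^d mod 13 for each divisor in increasing order:
9^1 ≡ 9 (mod 13)
9^2 ≡ 3 (mod 13)
9^3 ≡ 1 (mod 13) ✓
So ord_13(9) = 3.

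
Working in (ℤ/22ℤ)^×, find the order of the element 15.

ord(15) | φ(22) = φ(2)·φ(11) = 1·10 = 10 = 2 · 5.
Divisors of 10: 1, 2, 5, 10.
Compute 15^d (mod 22) for the divisors d until we hit 1:
15^1 ≡ 15 (mod 22)
15^2 ≡ 5 (mod 22)
15^5 ≡ 1 (mod 22) ✓
The smallest such exponent is 5, so the order of 15 is 5.

5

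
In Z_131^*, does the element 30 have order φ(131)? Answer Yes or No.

φ(131) = 131 − 1 = 130 = 2 · 5 · 13.
30 is a primitive root mod 131 iff 30^(φ(131)/q) ≢ 1 for every prime q | φ(131), i.e. q ∈ {2, 5, 13}.
30^65 ≡ 130 (mod 131)  [q = 2: ≢ 1 ✓]
30^26 ≡ 89 (mod 131)  [q = 5: ≢ 1 ✓]
30^10 ≡ 52 (mod 131)  [q = 13: ≢ 1 ✓]
Every test exponent gives a nontrivial residue, hence 30 generates the full group.

Yes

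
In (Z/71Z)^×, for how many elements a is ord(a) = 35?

24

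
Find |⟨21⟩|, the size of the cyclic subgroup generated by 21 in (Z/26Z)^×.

Since 21 ∈ (Z/26Z)^×, its order divides φ(26) = φ(2)·φ(13) = 1·12 = 12 = 2^2 · 3.
Divisors of 12: 1, 2, 3, 4, 6, 12.
Evaluate successive powers at the divisors of 12:
21^1 ≡ 21 (mod 26)
21^2 ≡ 25 (mod 26)
21^3 ≡ 5 (mod 26)
21^4 ≡ 1 (mod 26) ✓
Therefore the multiplicative order of 21 modulo 26 is 4.

4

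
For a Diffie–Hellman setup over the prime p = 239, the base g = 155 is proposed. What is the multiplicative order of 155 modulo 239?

119

By Lagrange's theorem, ord_239(155) divides φ(239) = 239 − 1 = 238 = 2 · 7 · 17.
Divisors of 238: 1, 2, 7, 14, 17, 34, 119, 238.
Evaluate successive powers at the divisors of 238:
155^1 ≡ 155 (mod 239)
155^2 ≡ 125 (mod 239)
155^7 ≡ 6 (mod 239)
155^14 ≡ 36 (mod 239)
155^17 ≡ 98 (mod 239)
155^34 ≡ 44 (mod 239)
155^119 ≡ 1 (mod 239) ✓
Hence ord(155) = 119.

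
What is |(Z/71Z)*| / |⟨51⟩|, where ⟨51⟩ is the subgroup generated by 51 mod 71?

5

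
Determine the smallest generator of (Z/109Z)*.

φ(109) = 109 − 1 = 108 = 2^2 · 3^3.
Test candidates g = 2, 3, … against the prime factors q ∈ {2, 3} of φ(109): g is a generator iff g^(108/q) ≢ 1 for every such q.
g = 2: 2^54 ≡ 108; 2^36 ≡ 1 — hits 1, so not a primitive root.
g = 3: 3^54 ≡ 1 — hits 1, so not a primitive root.
g = 4: 4^54 ≡ 1 — hits 1, so not a primitive root.
g = 5: 5^54 ≡ 1 — hits 1, so not a primitive root.
g = 6: 6^54 ≡ 108; 6^36 ≡ 63 — none is 1, so 6 is a primitive root.
Hence the least primitive root of 109 is 6.

6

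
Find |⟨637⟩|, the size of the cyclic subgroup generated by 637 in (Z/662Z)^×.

330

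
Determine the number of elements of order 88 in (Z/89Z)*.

40

φ(89) = 89 − 1 = 88 = 2^3 · 11.
In a cyclic group of order 88, there are φ(d) elements of order d for each divisor d of 88, and zero for non-divisors.
88 = 2^3 · 11 divides 88, and φ(88) = 40.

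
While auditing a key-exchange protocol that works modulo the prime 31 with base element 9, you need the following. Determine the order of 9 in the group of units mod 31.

15

The order of 9 must divide φ(31) = 31 − 1 = 30 = 2 · 3 · 5.
Divisors of 30: 1, 2, 3, 5, 6, 10, 15, 30.
Compute 9^d (mod 31) for the divisors d until we hit 1:
9^1 ≡ 9 (mod 31)
9^2 ≡ 19 (mod 31)
9^3 ≡ 16 (mod 31)
9^5 ≡ 25 (mod 31)
9^6 ≡ 8 (mod 31)
9^10 ≡ 5 (mod 31)
9^15 ≡ 1 (mod 31) ✓
The smallest such exponent is 15, so the order of 9 is 15.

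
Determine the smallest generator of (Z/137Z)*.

φ(137) = 137 − 1 = 136 = 2^3 · 17.
g is a primitive root iff g^(136/q) ≢ 1 (mod 137) for each prime q ∈ {2, 17}.
g = 2: 2^68 ≡ 1 — hits 1, so not a primitive root.
g = 3: 3^68 ≡ 136; 3^8 ≡ 122 — none is 1, so 3 is a primitive root.
Hence the least primitive root of 137 is 3.

3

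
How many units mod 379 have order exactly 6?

φ(379) = 379 − 1 = 378 = 2 · 3^3 · 7.
In a cyclic group of order 378, there are φ(d) elements of order d for each divisor d of 378, and zero for non-divisors.
6 = 2 · 3 divides 378, and φ(6) = 2.

2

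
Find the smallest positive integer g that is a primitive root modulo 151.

6

φ(151) = 151 − 1 = 150 = 2 · 3 · 5^2.
g is a primitive root iff g^(150/q) ≢ 1 (mod 151) for each prime q ∈ {2, 3, 5}.
g = 2: 2^75 ≡ 1 — hits 1, so not a primitive root.
g = 3: 3^75 ≡ 150; 3^50 ≡ 1 — hits 1, so not a primitive root.
g = 4: 4^75 ≡ 1 — hits 1, so not a primitive root.
g = 5: 5^75 ≡ 1 — hits 1, so not a primitive root.
g = 6: 6^75 ≡ 150; 6^50 ≡ 32; 6^30 ≡ 59 — none is 1, so 6 is a primitive root.
So 6 is the smallest generator of (Z/151Z)^×.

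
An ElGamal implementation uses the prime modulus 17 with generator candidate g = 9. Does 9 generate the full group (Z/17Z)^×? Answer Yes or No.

No

φ(17) = 17 − 1 = 16 = 2^4.
9 is a primitive root mod 17 iff 9^(φ(17)/q) ≢ 1 for every prime q | φ(17), i.e. q ∈ {2}.
9^8 ≡ 1 (mod 17)  [q = 2: ≡ 1 ✗]
Since 9^8 ≡ 1, the order of 9 divides 8 < 16, so 9 is not a primitive root.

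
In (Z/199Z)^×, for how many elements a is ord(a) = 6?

φ(199) = 199 − 1 = 198 = 2 · 3^2 · 11.
Since (Z/199Z)^× is cyclic of order 198, the number of elements of order d is φ(d) when d | 198 and 0 otherwise.
6 = 2 · 3 divides 198, and φ(6) = 2.

2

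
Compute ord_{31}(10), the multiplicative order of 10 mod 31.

ord(10) | φ(31) = 31 − 1 = 30 = 2 · 3 · 5.
Divisors of 30: 1, 2, 3, 5, 6, 10, 15, 30.
Compute 10^d (mod 31) for the divisors d until we hit 1:
10^1 ≡ 10
10^2 ≡ 7
10^3 ≡ 8
10^5 ≡ 25
10^6 ≡ 2
10^10 ≡ 5
10^15 ≡ 1
The smallest such exponent is 15, so the order of 10 is 15.

15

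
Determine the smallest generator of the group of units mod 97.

φ(97) = 97 − 1 = 96 = 2^5 · 3.
g is a primitive root iff g^(96/q) ≢ 1 (mod 97) for each prime q ∈ {2, 3}.
g = 2: 2^48 ≡ 1 — hits 1, so not a primitive root.
g = 3: 3^48 ≡ 1 — hits 1, so not a primitive root.
g = 4: 4^48 ≡ 1 — hits 1, so not a primitive root.
g = 5: 5^48 ≡ 96; 5^32 ≡ 35 — none is 1, so 5 is a primitive root.
So 5 is the smallest generator of (Z/97Z)^×.

5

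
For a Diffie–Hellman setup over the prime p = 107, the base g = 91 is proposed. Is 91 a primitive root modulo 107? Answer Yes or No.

Yes

φ(107) = 107 − 1 = 106 = 2 · 53.
Test 91^(106/q) mod 107 for each prime factor q of 106:
91^53 ≡ 106 (mod 107)  [q = 2: ≢ 1 ✓]
91^2 ≡ 42 (mod 107)  [q = 53: ≢ 1 ✓]
All checks pass, so 91 has order 106 and is a primitive root modulo 107.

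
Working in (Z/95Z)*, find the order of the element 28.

36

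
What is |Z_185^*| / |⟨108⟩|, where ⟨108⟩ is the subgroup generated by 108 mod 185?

ord(108) | φ(185) = φ(5·37) = (5−1)·(37−1) = 4·36 = 144 = 2^4 · 3^2.
Divisors of 144: 1, 2, 3, 4, 6, 8, 9, 12, 16, 18, 24, 36, 48, 72, 144.
Evaluate successive powers at the divisors of 144:
108^1 ≡ 108 (mod 185)
108^2 ≡ 9 (mod 185)
108^3 ≡ 47 (mod 185)
108^4 ≡ 81 (mod 185)
108^6 ≡ 174 (mod 185)
108^8 ≡ 86 (mod 185)
108^9 ≡ 38 (mod 185)
108^12 ≡ 121 (mod 185)
108^16 ≡ 181 (mod 185)
108^18 ≡ 149 (mod 185)
108^24 ≡ 26 (mod 185)
108^36 ≡ 1 (mod 185) ✓
The order of 108 is 36, so the subgroup it generates has 36 elements.
Index = |(Z/185Z)^×| / |⟨108⟩| = 144 / 36 = 4.

4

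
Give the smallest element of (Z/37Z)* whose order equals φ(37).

φ(37) = 37 − 1 = 36 = 2^2 · 3^2.
Test candidates g = 2, 3, … against the prime factors q ∈ {2, 3} of φ(37): g is a generator iff g^(36/q) ≢ 1 for every such q.
g = 2: 2^18 ≡ 36; 2^12 ≡ 26 — none is 1, so 2 is a primitive root.
Hence the least primitive root of 37 is 2.

2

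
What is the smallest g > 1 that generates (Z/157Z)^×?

5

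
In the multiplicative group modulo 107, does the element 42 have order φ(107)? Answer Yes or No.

No

φ(107) = 107 − 1 = 106 = 2 · 53.
42 is a primitive root mod 107 iff 42^(φ(107)/q) ≢ 1 for every prime q | φ(107), i.e. q ∈ {2, 53}.
42^53 ≡ 1 (mod 107)  [q = 2: ≡ 1 ✗]
42^2 ≡ 52 (mod 107)  [q = 53: ≢ 1 ✓]
42^53 ≡ 1 shows ord(42) | 53, strictly less than φ(107); not a primitive root.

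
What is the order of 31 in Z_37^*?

Since 31 ∈ (Z/37Z)^×, its order divides φ(37) = 37 − 1 = 36 = 2^2 · 3^2.
Divisors of 36: 1, 2, 3, 4, 6, 9, 12, 18, 36.
Check 31^d mod 37 for each divisor in increasing order:
31^1 ≡ 31
31^2 ≡ 36
31^3 ≡ 6
31^4 ≡ 1
So ord_37(31) = 4.

4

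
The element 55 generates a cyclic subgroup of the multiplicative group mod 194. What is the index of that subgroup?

3

ord(55) | φ(194) = φ(2)·φ(97) = 1·96 = 96 = 2^5 · 3.
Divisors of 96: 1, 2, 3, 4, 6, 8, 12, 16, 24, 32, 48, 96.
Check 55^d mod 194 for each divisor in increasing order:
55^1 ≡ 55
55^2 ≡ 115
55^3 ≡ 117
55^4 ≡ 33
55^6 ≡ 109
55^8 ≡ 119
55^12 ≡ 47
55^16 ≡ 193
55^24 ≡ 75
55^32 ≡ 1
So ord_194(55) = 32, hence |⟨55⟩| = 32.
[(Z/194Z)^× : ⟨55⟩] = 96/32 = 3.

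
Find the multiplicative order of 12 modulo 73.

36

By Lagrange's theorem, ord_73(12) divides φ(73) = 73 − 1 = 72 = 2^3 · 3^2.
Divisors of 72: 1, 2, 3, 4, 6, 8, 9, 12, 18, 24, 36, 72.
Test each divisor d:
12^1 ≡ 12
12^2 ≡ 71
12^3 ≡ 49
12^4 ≡ 4
12^6 ≡ 65
12^8 ≡ 16
12^9 ≡ 46
12^12 ≡ 64
12^18 ≡ 72
12^24 ≡ 8
12^36 ≡ 1
So ord_73(12) = 36.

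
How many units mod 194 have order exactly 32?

16

φ(194) = φ(2)·φ(97) = 1·96 = 96 = 2^5 · 3.
Since (Z/194Z)^× is cyclic of order 96, the number of elements of order d is φ(d) when d | 96 and 0 otherwise.
32 = 2^5 divides 96, and φ(32) = 16.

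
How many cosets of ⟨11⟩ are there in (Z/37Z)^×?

ord(11) | φ(37) = 37 − 1 = 36 = 2^2 · 3^2.
Divisors of 36: 1, 2, 3, 4, 6, 9, 12, 18, 36.
Check 11^d mod 37 for each divisor in increasing order:
11^1 ≡ 11 (mod 37)
11^2 ≡ 10 (mod 37)
11^3 ≡ 36 (mod 37)
11^4 ≡ 26 (mod 37)
11^6 ≡ 1 (mod 37) ✓
Thus |⟨11⟩| = ord(11) = 6.
The index is φ(37) / ord(11) = 36 / 6 = 6.

6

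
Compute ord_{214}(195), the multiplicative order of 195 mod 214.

The order of 195 must divide φ(214) = φ(2)·φ(107) = 1·106 = 106 = 2 · 53.
Divisors of 106: 1, 2, 53, 106.
Check 195^d mod 214 for each divisor in increasing order:
195^1 ≡ 195 (mod 214)
195^2 ≡ 147 (mod 214)
195^53 ≡ 213 (mod 214)
195^106 ≡ 1 (mod 214) ✓
Therefore the multiplicative order of 195 modulo 214 is 106.

106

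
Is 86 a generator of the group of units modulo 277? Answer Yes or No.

No

φ(277) = 277 − 1 = 276 = 2^2 · 3 · 23.
It suffices to check that the order of 86 is not a proper divisor of 276: compute 86^(276/q) for q ∈ {2, 3, 23}.
86^138 ≡ 1 (mod 277)  [q = 2: ≡ 1 ✗]
86^92 ≡ 116 (mod 277)  [q = 3: ≢ 1 ✓]
86^12 ≡ 157 (mod 277)  [q = 23: ≢ 1 ✓]
The check at q = 2 fails, so 86 generates a proper subgroup.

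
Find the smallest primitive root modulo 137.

3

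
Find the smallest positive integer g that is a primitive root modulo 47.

5

φ(47) = 47 − 1 = 46 = 2 · 23.
Test candidates g = 2, 3, … against the prime factors q ∈ {2, 23} of φ(47): g is a generator iff g^(46/q) ≢ 1 for every such q.
g = 2: 2^23 ≡ 1 — hits 1, so not a primitive root.
g = 3: 3^23 ≡ 1 — hits 1, so not a primitive root.
g = 4: 4^23 ≡ 1 — hits 1, so not a primitive root.
g = 5: 5^23 ≡ 46; 5^2 ≡ 25 — none is 1, so 5 is a primitive root.
Hence the least primitive root of 47 is 5.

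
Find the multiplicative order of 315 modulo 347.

ord(315) | φ(347) = 347 − 1 = 346 = 2 · 173.
Divisors of 346: 1, 2, 173, 346.
Check 315^d mod 347 for each divisor in increasing order:
315^1 ≡ 315
315^2 ≡ 330
315^173 ≡ 1
So ord_347(315) = 173.

173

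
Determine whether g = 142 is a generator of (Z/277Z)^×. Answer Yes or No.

φ(277) = 277 − 1 = 276 = 2^2 · 3 · 23.
142 is a primitive root mod 277 iff 142^(φ(277)/q) ≢ 1 for every prime q | φ(277), i.e. q ∈ {2, 3, 23}.
142^138 ≡ 276 (mod 277)  [q = 2: ≢ 1 ✓]
142^92 ≡ 116 (mod 277)  [q = 3: ≢ 1 ✓]
142^12 ≡ 273 (mod 277)  [q = 23: ≢ 1 ✓]
None equal 1, so ord_277(142) = 276: 142 is a primitive root.

Yes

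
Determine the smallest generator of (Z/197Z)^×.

2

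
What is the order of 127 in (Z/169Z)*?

78

By Lagrange's theorem, ord_169(127) divides φ(169) = φ(13^2) = 13·(13−1) = 156 = 2^2 · 3 · 13.
Divisors of 156: 1, 2, 3, 4, 6, 12, 13, 26, 39, 52, 78, 156.
Evaluate successive powers at the divisors of 156:
127^1 ≡ 127 (mod 169)
127^2 ≡ 74 (mod 169)
127^3 ≡ 103 (mod 169)
127^4 ≡ 68 (mod 169)
127^6 ≡ 131 (mod 169)
127^12 ≡ 92 (mod 169)
127^13 ≡ 23 (mod 169)
127^26 ≡ 22 (mod 169)
127^39 ≡ 168 (mod 169)
127^52 ≡ 146 (mod 169)
127^78 ≡ 1 (mod 169) ✓
The smallest such exponent is 78, so the order of 127 is 78.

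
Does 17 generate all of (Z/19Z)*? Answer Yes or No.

No

φ(19) = 19 − 1 = 18 = 2 · 3^2.
Test 17^(18/q) mod 19 for each prime factor q of 18:
17^9 ≡ 1 (mod 19)  [q = 2: ≡ 1 ✗]
17^6 ≡ 7 (mod 19)  [q = 3: ≢ 1 ✓]
Since 17^9 ≡ 1, the order of 17 divides 9 < 18, so 17 is not a primitive root.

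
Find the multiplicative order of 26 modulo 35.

6

By Lagrange's theorem, ord_35(26) divides φ(35) = φ(5·7) = (5−1)·(7−1) = 4·6 = 24 = 2^3 · 3.
Divisors of 24: 1, 2, 3, 4, 6, 8, 12, 24.
Evaluate successive powers at the divisors of 24:
26^1 ≡ 26 (mod 35)
26^2 ≡ 11 (mod 35)
26^3 ≡ 6 (mod 35)
26^4 ≡ 16 (mod 35)
26^6 ≡ 1 (mod 35) ✓
So ord_35(26) = 6.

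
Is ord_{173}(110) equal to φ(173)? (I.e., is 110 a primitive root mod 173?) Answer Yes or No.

Yes

φ(173) = 173 − 1 = 172 = 2^2 · 43.
An element g generates (Z/173Z)^× iff g^(172/q) ≢ 1 (mod 173) for each prime q ∈ {2, 43}.
110^86 ≡ 172 (mod 173)  [q = 2: ≢ 1 ✓]
110^4 ≡ 100 (mod 173)  [q = 43: ≢ 1 ✓]
None equal 1, so ord_173(110) = 172: 110 is a primitive root.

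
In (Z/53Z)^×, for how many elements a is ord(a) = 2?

φ(53) = 53 − 1 = 52 = 2^2 · 13.
(Z/53Z)^× is cyclic (|G| = 52); a cyclic group of order m has exactly φ(d) elements of each order d | m, and none otherwise.
2 | 52, and φ(2) = 2 − 1 = 1.

1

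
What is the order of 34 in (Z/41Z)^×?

40

ord(34) | φ(41) = 41 − 1 = 40 = 2^3 · 5.
Divisors of 40: 1, 2, 4, 5, 8, 10, 20, 40.
Evaluate successive powers at the divisors of 40:
34^1 ≡ 34 (mod 41)
34^2 ≡ 8 (mod 41)
34^4 ≡ 23 (mod 41)
34^5 ≡ 3 (mod 41)
34^8 ≡ 37 (mod 41)
34^10 ≡ 9 (mod 41)
34^20 ≡ 40 (mod 41)
34^40 ≡ 1 (mod 41) ✓
So ord_41(34) = 40.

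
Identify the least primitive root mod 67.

φ(67) = 67 − 1 = 66 = 2 · 3 · 11.
Test candidates g = 2, 3, … against the prime factors q ∈ {2, 3, 11} of φ(67): g is a generator iff g^(66/q) ≢ 1 for every such q.
g = 2: 2^33 ≡ 66; 2^22 ≡ 37; 2^6 ≡ 64 — none is 1, so 2 is a primitive root.
Hence the least primitive root of 67 is 2.

2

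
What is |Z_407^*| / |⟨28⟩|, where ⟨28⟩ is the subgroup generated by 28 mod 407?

4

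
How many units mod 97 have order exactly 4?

φ(97) = 97 − 1 = 96 = 2^5 · 3.
Since (Z/97Z)^× is cyclic of order 96, the number of elements of order d is φ(d) when d | 96 and 0 otherwise.
4 = 2^2 divides 96, and φ(4) = 2.

2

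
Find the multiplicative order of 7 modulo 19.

By Lagrange's theorem, ord_19(7) divides φ(19) = 19 − 1 = 18 = 2 · 3^2.
Divisors of 18: 1, 2, 3, 6, 9, 18.
Check 7^d mod 19 for each divisor in increasing order:
7^1 ≡ 7 (mod 19)
7^2 ≡ 11 (mod 19)
7^3 ≡ 1 (mod 19) ✓
The smallest such exponent is 3, so the order of 7 is 3.

3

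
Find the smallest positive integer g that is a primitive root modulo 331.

3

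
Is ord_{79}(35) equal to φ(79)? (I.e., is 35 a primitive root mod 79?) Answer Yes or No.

φ(79) = 79 − 1 = 78 = 2 · 3 · 13.
An element g generates (Z/79Z)^× iff g^(78/q) ≢ 1 (mod 79) for each prime q ∈ {2, 3, 13}.
35^39 ≡ 78 (mod 79)  [q = 2: ≢ 1 ✓]
35^26 ≡ 23 (mod 79)  [q = 3: ≢ 1 ✓]
35^6 ≡ 10 (mod 79)  [q = 13: ≢ 1 ✓]
None equal 1, so ord_79(35) = 78: 35 is a primitive root.

Yes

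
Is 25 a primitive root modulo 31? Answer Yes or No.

φ(31) = 31 − 1 = 30 = 2 · 3 · 5.
An element g generates (Z/31Z)^× iff g^(30/q) ≢ 1 (mod 31) for each prime q ∈ {2, 3, 5}.
25^15 ≡ 1 (mod 31)  [q = 2: ≡ 1 ✗]
25^10 ≡ 25 (mod 31)  [q = 3: ≢ 1 ✓]
25^6 ≡ 1 (mod 31)  [q = 5: ≡ 1 ✗]
The check at q = 2 fails, so 25 generates a proper subgroup.

No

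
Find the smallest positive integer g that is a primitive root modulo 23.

φ(23) = 23 − 1 = 22 = 2 · 11.
Test candidates g = 2, 3, … against the prime factors q ∈ {2, 11} of φ(23): g is a generator iff g^(22/q) ≢ 1 for every such q.
g = 2: 2^11 ≡ 1 — hits 1, so not a primitive root.
g = 3: 3^11 ≡ 1 — hits 1, so not a primitive root.
g = 4: 4^11 ≡ 1 — hits 1, so not a primitive root.
g = 5: 5^11 ≡ 22; 5^2 ≡ 2 — none is 1, so 5 is a primitive root.
So 5 is the smallest generator of (Z/23Z)^×.

5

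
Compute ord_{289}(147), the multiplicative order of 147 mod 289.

The order of 147 must divide φ(289) = φ(17^2) = 17·(17−1) = 272 = 2^4 · 17.
Divisors of 272: 1, 2, 4, 8, 16, 17, 34, 68, 136, 272.
Test each divisor d:
147^1 ≡ 147
147^2 ≡ 223
147^4 ≡ 21
147^8 ≡ 152
147^16 ≡ 273
147^17 ≡ 249
147^34 ≡ 155
147^68 ≡ 38
147^136 ≡ 288
147^272 ≡ 1
Hence ord(147) = 272.

272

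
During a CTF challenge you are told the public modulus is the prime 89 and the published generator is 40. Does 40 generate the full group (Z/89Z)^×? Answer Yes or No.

No

φ(89) = 89 − 1 = 88 = 2^3 · 11.
40 is a primitive root mod 89 iff 40^(φ(89)/q) ≢ 1 for every prime q | φ(89), i.e. q ∈ {2, 11}.
40^44 ≡ 1 (mod 89)  [q = 2: ≡ 1 ✗]
40^8 ≡ 16 (mod 89)  [q = 11: ≢ 1 ✓]
40^44 ≡ 1 shows ord(40) | 44, strictly less than φ(89); not a primitive root.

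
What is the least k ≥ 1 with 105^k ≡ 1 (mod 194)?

16

By Lagrange's theorem, ord_194(105) divides φ(194) = φ(2)·φ(97) = 1·96 = 96 = 2^5 · 3.
Divisors of 96: 1, 2, 3, 4, 6, 8, 12, 16, 24, 32, 48, 96.
Test each divisor d:
105^1 ≡ 105
105^2 ≡ 161
105^3 ≡ 27
105^4 ≡ 119
105^6 ≡ 147
105^8 ≡ 193
105^12 ≡ 75
105^16 ≡ 1
Hence ord(105) = 16.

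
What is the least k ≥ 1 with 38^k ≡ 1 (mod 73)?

By Lagrange's theorem, ord_73(38) divides φ(73) = 73 − 1 = 72 = 2^3 · 3^2.
Divisors of 72: 1, 2, 3, 4, 6, 8, 9, 12, 18, 24, 36, 72.
Test each divisor d:
38^1 ≡ 38
38^2 ≡ 57
38^3 ≡ 49
38^4 ≡ 37
38^6 ≡ 65
38^8 ≡ 55
38^9 ≡ 46
38^12 ≡ 64
38^18 ≡ 72
38^24 ≡ 8
38^36 ≡ 1
So ord_73(38) = 36.

36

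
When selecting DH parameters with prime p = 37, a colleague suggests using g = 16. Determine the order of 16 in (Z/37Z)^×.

Since 16 ∈ (Z/37Z)^×, its order divides φ(37) = 37 − 1 = 36 = 2^2 · 3^2.
Divisors of 36: 1, 2, 3, 4, 6, 9, 12, 18, 36.
Test each divisor d:
16^1 ≡ 16
16^2 ≡ 34
16^3 ≡ 26
16^4 ≡ 9
16^6 ≡ 10
16^9 ≡ 1
Hence ord(16) = 9.

9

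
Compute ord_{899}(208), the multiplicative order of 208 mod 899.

210

Since 208 ∈ (Z/899Z)^×, its order divides φ(899) = φ(29·31) = (29−1)·(31−1) = 28·30 = 840 = 2^3 · 3 · 5 · 7.
Divisors of 840: 1, 2, 3, 4, 5, 6, 7, 8, 10, 12, 14, 15, 20, 21, 24, 28, 30, 35, 40, 42, 56, 60, 70, 84, 105, 120, 140, 168, 210, 280, 420, 840.
Evaluate successive powers at the divisors of 840:
208^1 ≡ 208
208^2 ≡ 112
208^3 ≡ 821
208^4 ≡ 857
208^5 ≡ 254
208^6 ≡ 690
208^7 ≡ 579
208^8 ≡ 865
208^10 ≡ 687
208^12 ≡ 529
208^14 ≡ 813
208^15 ≡ 92
208^20 ≡ 893
208^21 ≡ 550
208^24 ≡ 252
208^28 ≡ 204
208^30 ≡ 373
208^35 ≡ 347
208^40 ≡ 36
208^42 ≡ 436
208^56 ≡ 262
208^60 ≡ 683
208^70 ≡ 842
208^84 ≡ 407
208^105 ≡ 898
208^120 ≡ 807
208^140 ≡ 552
208^168 ≡ 233
208^210 ≡ 1
The smallest such exponent is 210, so the order of 208 is 210.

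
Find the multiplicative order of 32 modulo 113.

The order of 32 must divide φ(113) = 113 − 1 = 112 = 2^4 · 7.
Divisors of 112: 1, 2, 4, 7, 8, 14, 16, 28, 56, 112.
Compute 32^d (mod 113) for the divisors d until we hit 1:
32^1 ≡ 32
32^2 ≡ 7
32^4 ≡ 49
32^7 ≡ 15
32^8 ≡ 28
32^14 ≡ 112
32^16 ≡ 106
32^28 ≡ 1
The smallest such exponent is 28, so the order of 32 is 28.

28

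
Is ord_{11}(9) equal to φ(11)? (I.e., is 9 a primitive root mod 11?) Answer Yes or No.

No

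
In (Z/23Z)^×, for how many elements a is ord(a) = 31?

0

φ(23) = 23 − 1 = 22 = 2 · 11.
Since (Z/23Z)^× is cyclic of order 22, the number of elements of order d is φ(d) when d | 22 and 0 otherwise.
Here 22 is not a multiple of 31, so there are no elements of order 31.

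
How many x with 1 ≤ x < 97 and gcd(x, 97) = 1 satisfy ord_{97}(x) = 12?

4

φ(97) = 97 − 1 = 96 = 2^5 · 3.
In a cyclic group of order 96, there are φ(d) elements of order d for each divisor d of 96, and zero for non-divisors.
12 = 2^2 · 3 divides 96, and φ(12) = 4.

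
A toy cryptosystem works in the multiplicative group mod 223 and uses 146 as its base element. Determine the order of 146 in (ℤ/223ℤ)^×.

111

By Lagrange's theorem, ord_223(146) divides φ(223) = 223 − 1 = 222 = 2 · 3 · 37.
Divisors of 222: 1, 2, 3, 6, 37, 74, 111, 222.
Compute 146^d (mod 223) for the divisors d until we hit 1:
146^1 ≡ 146 (mod 223)
146^2 ≡ 131 (mod 223)
146^3 ≡ 171 (mod 223)
146^6 ≡ 28 (mod 223)
146^37 ≡ 183 (mod 223)
146^74 ≡ 39 (mod 223)
146^111 ≡ 1 (mod 223) ✓
The smallest such exponent is 111, so the order of 146 is 111.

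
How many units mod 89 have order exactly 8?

4

φ(89) = 89 − 1 = 88 = 2^3 · 11.
Since (Z/89Z)^× is cyclic of order 88, the number of elements of order d is φ(d) when d | 88 and 0 otherwise.
8 = 2^3 divides 88, and φ(8) = 4.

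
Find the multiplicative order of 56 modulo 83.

82

By Lagrange's theorem, ord_83(56) divides φ(83) = 83 − 1 = 82 = 2 · 41.
Divisors of 82: 1, 2, 41, 82.
Test each divisor d:
56^1 ≡ 56
56^2 ≡ 65
56^41 ≡ 82
56^82 ≡ 1
Hence ord(56) = 82.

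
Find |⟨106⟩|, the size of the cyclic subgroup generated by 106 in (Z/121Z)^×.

110

ord(106) | φ(121) = φ(11^2) = 11·(11−1) = 110 = 2 · 5 · 11.
Divisors of 110: 1, 2, 5, 10, 11, 22, 55, 110.
Compute 106^d (mod 121) for the divisors d until we hit 1:
106^1 ≡ 106 (mod 121)
106^2 ≡ 104 (mod 121)
106^5 ≡ 21 (mod 121)
106^10 ≡ 78 (mod 121)
106^11 ≡ 40 (mod 121)
106^22 ≡ 27 (mod 121)
106^55 ≡ 120 (mod 121)
106^110 ≡ 1 (mod 121) ✓
Hence ord(106) = 110.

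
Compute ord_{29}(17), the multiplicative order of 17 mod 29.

4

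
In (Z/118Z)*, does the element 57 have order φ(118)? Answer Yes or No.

No

φ(118) = φ(2)·φ(59) = 1·58 = 58 = 2 · 29.
It suffices to check that the order of 57 is not a proper divisor of 58: compute 57^(58/q) for q ∈ {2, 29}.
57^29 ≡ 1 (mod 118)  [q = 2: ≡ 1 ✗]
57^2 ≡ 63 (mod 118)  [q = 29: ≢ 1 ✓]
57^29 ≡ 1 shows ord(57) | 29, strictly less than φ(118); not a primitive root.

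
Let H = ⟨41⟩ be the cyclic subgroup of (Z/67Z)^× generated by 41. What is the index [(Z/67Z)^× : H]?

1

ord(41) | φ(67) = 67 − 1 = 66 = 2 · 3 · 11.
Divisors of 66: 1, 2, 3, 6, 11, 22, 33, 66.
Compute 41^d (mod 67) for the divisors d until we hit 1:
41^1 ≡ 41
41^2 ≡ 6
41^3 ≡ 45
41^6 ≡ 15
41^11 ≡ 30
41^22 ≡ 29
41^33 ≡ 66
41^66 ≡ 1
So ord_67(41) = 66, hence |⟨41⟩| = 66.
The index is φ(67) / ord(41) = 66 / 66 = 1.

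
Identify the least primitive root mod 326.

3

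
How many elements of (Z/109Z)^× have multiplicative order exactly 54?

φ(109) = 109 − 1 = 108 = 2^2 · 3^3.
(Z/109Z)^× is cyclic (|G| = 108); a cyclic group of order m has exactly φ(d) elements of each order d | m, and none otherwise.
54 = 2 · 3^3 divides 108, and φ(54) = 18.

18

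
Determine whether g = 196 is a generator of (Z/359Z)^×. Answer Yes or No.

φ(359) = 359 − 1 = 358 = 2 · 179.
It suffices to check that the order of 196 is not a proper divisor of 358: compute 196^(358/q) for q ∈ {2, 179}.
196^179 ≡ 1 (mod 359)  [q = 2: ≡ 1 ✗]
196^2 ≡ 3 (mod 359)  [q = 179: ≢ 1 ✓]
Since 196^179 ≡ 1, the order of 196 divides 179 < 358, so 196 is not a primitive root.

No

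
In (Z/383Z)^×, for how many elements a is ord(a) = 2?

φ(383) = 383 − 1 = 382 = 2 · 191.
In a cyclic group of order 382, there are φ(d) elements of order d for each divisor d of 382, and zero for non-divisors.
2 | 382, and φ(2) = 2 − 1 = 1.

1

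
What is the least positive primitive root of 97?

φ(97) = 97 − 1 = 96 = 2^5 · 3.
Test candidates g = 2, 3, … against the prime factors q ∈ {2, 3} of φ(97): g is a generator iff g^(96/q) ≢ 1 for every such q.
g = 2: 2^48 ≡ 1 — hits 1, so not a primitive root.
g = 3: 3^48 ≡ 1 — hits 1, so not a primitive root.
g = 4: 4^48 ≡ 1 — hits 1, so not a primitive root.
g = 5: 5^48 ≡ 96; 5^32 ≡ 35 — none is 1, so 5 is a primitive root.
So 5 is the smallest generator of (Z/97Z)^×.

5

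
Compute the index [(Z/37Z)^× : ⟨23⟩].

By Lagrange's theorem, ord_37(23) divides φ(37) = 37 − 1 = 36 = 2^2 · 3^2.
Divisors of 36: 1, 2, 3, 4, 6, 9, 12, 18, 36.
Evaluate successive powers at the divisors of 36:
23^1 ≡ 23 (mod 37)
23^2 ≡ 11 (mod 37)
23^3 ≡ 31 (mod 37)
23^4 ≡ 10 (mod 37)
23^6 ≡ 36 (mod 37)
23^9 ≡ 6 (mod 37)
23^12 ≡ 1 (mod 37) ✓
The order of 23 is 12, so the subgroup it generates has 12 elements.
[(Z/37Z)^× : ⟨23⟩] = 36/12 = 3.

3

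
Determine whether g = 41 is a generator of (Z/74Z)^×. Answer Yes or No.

No

φ(74) = φ(2)·φ(37) = 1·36 = 36 = 2^2 · 3^2.
41 is a primitive root mod 74 iff 41^(φ(74)/q) ≢ 1 for every prime q | φ(74), i.e. q ∈ {2, 3}.
41^18 ≡ 1 (mod 74)  [q = 2: ≡ 1 ✗]
41^12 ≡ 47 (mod 74)  [q = 3: ≢ 1 ✓]
Since 41^18 ≡ 1, the order of 41 divides 18 < 36, so 41 is not a primitive root.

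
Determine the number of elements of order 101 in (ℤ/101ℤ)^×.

0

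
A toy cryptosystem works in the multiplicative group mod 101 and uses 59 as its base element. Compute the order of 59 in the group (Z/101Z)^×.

100

By Lagrange's theorem, ord_101(59) divides φ(101) = 101 − 1 = 100 = 2^2 · 5^2.
Divisors of 100: 1, 2, 4, 5, 10, 20, 25, 50, 100.
Check 59^d mod 101 for each divisor in increasing order:
59^1 ≡ 59 (mod 101)
59^2 ≡ 47 (mod 101)
59^4 ≡ 88 (mod 101)
59^5 ≡ 41 (mod 101)
59^10 ≡ 65 (mod 101)
59^20 ≡ 84 (mod 101)
59^25 ≡ 10 (mod 101)
59^50 ≡ 100 (mod 101)
59^100 ≡ 1 (mod 101) ✓
Therefore the multiplicative order of 59 modulo 101 is 100.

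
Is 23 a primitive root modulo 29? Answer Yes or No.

No

φ(29) = 29 − 1 = 28 = 2^2 · 7.
An element g generates (Z/29Z)^× iff g^(28/q) ≢ 1 (mod 29) for each prime q ∈ {2, 7}.
23^14 ≡ 1 (mod 29)  [q = 2: ≡ 1 ✗]
23^4 ≡ 20 (mod 29)  [q = 7: ≢ 1 ✓]
The check at q = 2 fails, so 23 generates a proper subgroup.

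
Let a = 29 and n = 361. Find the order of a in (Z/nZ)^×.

342

Since 29 ∈ (Z/361Z)^×, its order divides φ(361) = φ(19^2) = 19·(19−1) = 342 = 2 · 3^2 · 19.
Divisors of 342: 1, 2, 3, 6, 9, 18, 19, 38, 57, 114, 171, 342.
Check 29^d mod 361 for each divisor in increasing order:
29^1 ≡ 29
29^2 ≡ 119
29^3 ≡ 202
29^6 ≡ 11
29^9 ≡ 56
29^18 ≡ 248
29^19 ≡ 333
29^38 ≡ 62
29^57 ≡ 69
29^114 ≡ 68
29^171 ≡ 360
29^342 ≡ 1
So ord_361(29) = 342.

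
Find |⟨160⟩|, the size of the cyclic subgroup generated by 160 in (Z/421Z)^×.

420

Since 160 ∈ (Z/421Z)^×, its order divides φ(421) = 421 − 1 = 420 = 2^2 · 3 · 5 · 7.
Divisors of 420: 1, 2, 3, 4, 5, 6, 7, 10, 12, 14, 15, 20, 21, 28, 30, 35, 42, 60, 70, 84, 105, 140, 210, 420.
Test each divisor d:
160^1 ≡ 160 (mod 421)
160^2 ≡ 340 (mod 421)
160^3 ≡ 91 (mod 421)
160^4 ≡ 246 (mod 421)
160^5 ≡ 207 (mod 421)
160^6 ≡ 282 (mod 421)
160^7 ≡ 73 (mod 421)
160^10 ≡ 328 (mod 421)
160^12 ≡ 376 (mod 421)
160^14 ≡ 277 (mod 421)
160^15 ≡ 115 (mod 421)
160^20 ≡ 229 (mod 421)
160^21 ≡ 13 (mod 421)
160^28 ≡ 107 (mod 421)
160^30 ≡ 174 (mod 421)
160^35 ≡ 233 (mod 421)
160^42 ≡ 169 (mod 421)
160^60 ≡ 385 (mod 421)
160^70 ≡ 401 (mod 421)
160^84 ≡ 354 (mod 421)
160^105 ≡ 392 (mod 421)
160^140 ≡ 400 (mod 421)
160^210 ≡ 420 (mod 421)
160^420 ≡ 1 (mod 421) ✓
So ord_421(160) = 420.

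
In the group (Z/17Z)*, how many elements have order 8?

φ(17) = 17 − 1 = 16 = 2^4.
(Z/17Z)^× is cyclic (|G| = 16); a cyclic group of order m has exactly φ(d) elements of each order d | m, and none otherwise.
8 = 2^3 divides 16, and φ(8) = 4.

4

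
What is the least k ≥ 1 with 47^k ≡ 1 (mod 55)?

Since 47 ∈ (Z/55Z)^×, its order divides φ(55) = φ(5·11) = (5−1)·(11−1) = 4·10 = 40 = 2^3 · 5.
Divisors of 40: 1, 2, 4, 5, 8, 10, 20, 40.
Check 47^d mod 55 for each divisor in increasing order:
47^1 ≡ 47 (mod 55)
47^2 ≡ 9 (mod 55)
47^4 ≡ 26 (mod 55)
47^5 ≡ 12 (mod 55)
47^8 ≡ 16 (mod 55)
47^10 ≡ 34 (mod 55)
47^20 ≡ 1 (mod 55) ✓
Therefore the multiplicative order of 47 modulo 55 is 20.

20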